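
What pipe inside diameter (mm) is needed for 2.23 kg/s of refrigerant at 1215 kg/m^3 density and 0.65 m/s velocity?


A = m_dot / (rho * v) = 2.23 / (1215 * 0.65) = 0.002823678379 m^2
d = sqrt(4*A/pi) * 1000
d = 60.0 mm

60.0


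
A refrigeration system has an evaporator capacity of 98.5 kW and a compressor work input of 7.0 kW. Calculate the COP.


COP = Q_evap / W
COP = 98.5 / 7.0
COP = 14.071

14.071


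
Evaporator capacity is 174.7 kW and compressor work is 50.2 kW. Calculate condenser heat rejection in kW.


Q_cond = Q_evap + W
Q_cond = 174.7 + 50.2
Q_cond = 224.9 kW

224.9


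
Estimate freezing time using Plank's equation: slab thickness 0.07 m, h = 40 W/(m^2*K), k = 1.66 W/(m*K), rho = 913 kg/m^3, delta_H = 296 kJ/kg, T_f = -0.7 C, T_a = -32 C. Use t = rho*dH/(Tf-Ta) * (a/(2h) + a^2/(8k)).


dT = -0.7 - (-32) = 31.3 K
term1 = a/(2h) = 0.07/(2*40) = 0.000875
term2 = a^2/(8k) = 0.07^2/(8*1.66) = 0.0003689759036
t = rho*dH*1000/dT * (term1 + term2)
t = 913*296*1000/31.3 * (0.000875 + 0.0003689759036)
t = 10741 s

10741


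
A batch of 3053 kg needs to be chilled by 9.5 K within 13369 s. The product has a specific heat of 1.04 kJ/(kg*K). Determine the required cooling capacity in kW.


Q = m * cp * dT / t
Q = 3053 * 1.04 * 9.5 / 13369
Q = 2.256 kW

2.256


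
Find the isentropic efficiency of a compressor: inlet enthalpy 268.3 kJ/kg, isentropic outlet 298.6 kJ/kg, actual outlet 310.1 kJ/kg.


dh_ideal = 298.6 - 268.3 = 30.3 kJ/kg
dh_actual = 310.1 - 268.3 = 41.8 kJ/kg
eta_s = dh_ideal / dh_actual = 30.3 / 41.8
eta_s = 0.7249

0.7249


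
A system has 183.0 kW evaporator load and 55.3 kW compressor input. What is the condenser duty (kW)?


Q_cond = Q_evap + W
Q_cond = 183.0 + 55.3
Q_cond = 238.3 kW

238.3


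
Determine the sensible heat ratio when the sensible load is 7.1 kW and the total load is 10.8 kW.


SHR = Q_sensible / Q_total
SHR = 7.1 / 10.8
SHR = 0.657

0.657


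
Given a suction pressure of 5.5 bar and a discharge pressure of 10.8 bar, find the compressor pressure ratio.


PR = P_high / P_low
PR = 10.8 / 5.5
PR = 1.964

1.964


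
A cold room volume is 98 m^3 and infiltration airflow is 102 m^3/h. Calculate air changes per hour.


ACH = flow / volume
ACH = 102 / 98
ACH = 1.041

1.041


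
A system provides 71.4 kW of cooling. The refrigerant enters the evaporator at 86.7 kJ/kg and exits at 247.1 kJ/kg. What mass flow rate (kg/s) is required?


dh = 247.1 - 86.7 = 160.4 kJ/kg
m_dot = Q / dh = 71.4 / 160.4 = 0.4451 kg/s

0.4451


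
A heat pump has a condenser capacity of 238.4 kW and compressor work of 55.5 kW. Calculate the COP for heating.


COP_hp = Q_cond / W
COP_hp = 238.4 / 55.5
COP_hp = 4.295

4.295


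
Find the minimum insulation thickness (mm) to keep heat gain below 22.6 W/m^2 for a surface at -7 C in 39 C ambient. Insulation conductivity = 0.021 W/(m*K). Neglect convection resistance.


dT = 39 - (-7) = 46 K
thickness = k * dT / q_max * 1000
thickness = 0.021 * 46 / 22.6 * 1000
thickness = 42.7 mm

42.7


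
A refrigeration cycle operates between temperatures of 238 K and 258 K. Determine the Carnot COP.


dT = 258 - 238 = 20 K
COP_carnot = T_cold / dT = 238 / 20
COP_carnot = 11.9

11.9


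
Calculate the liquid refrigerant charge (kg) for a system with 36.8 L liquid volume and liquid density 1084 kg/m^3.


Charge = V * rho / 1000
Charge = 36.8 * 1084 / 1000
Charge = 39.89 kg

39.89


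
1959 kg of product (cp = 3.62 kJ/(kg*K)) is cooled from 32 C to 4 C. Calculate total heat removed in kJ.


dT = 32 - (4) = 28 K
Q = m * cp * dT = 1959 * 3.62 * 28
Q = 198564 kJ

198564


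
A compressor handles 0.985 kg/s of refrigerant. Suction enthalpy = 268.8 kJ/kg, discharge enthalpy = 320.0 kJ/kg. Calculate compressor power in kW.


dh = 320.0 - 268.8 = 51.2 kJ/kg
W = m_dot * dh = 0.985 * 51.2 = 50.43 kW

50.43


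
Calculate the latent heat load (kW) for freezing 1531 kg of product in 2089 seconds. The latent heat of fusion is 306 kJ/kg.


Q_lat = m * h_fg / t
Q_lat = 1531 * 306 / 2089
Q_lat = 224.26 kW

224.26


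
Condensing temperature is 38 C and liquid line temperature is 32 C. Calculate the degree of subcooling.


Subcooling = T_cond - T_liquid
Subcooling = 38 - 32
Subcooling = 6 K

6


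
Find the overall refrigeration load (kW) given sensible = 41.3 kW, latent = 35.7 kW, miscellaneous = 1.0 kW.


Q_total = Q_s + Q_l + Q_misc
Q_total = 41.3 + 35.7 + 1.0
Q_total = 78.0 kW

78.0


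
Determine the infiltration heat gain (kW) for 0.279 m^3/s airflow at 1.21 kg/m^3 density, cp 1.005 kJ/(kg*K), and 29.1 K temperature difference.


Q = V_dot * rho * cp * dT
Q = 0.279 * 1.21 * 1.005 * 29.1
Q = 9.873 kW

9.873


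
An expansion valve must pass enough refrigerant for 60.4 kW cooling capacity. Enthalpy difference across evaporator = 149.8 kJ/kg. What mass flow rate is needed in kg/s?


m_dot = Q / dh
m_dot = 60.4 / 149.8
m_dot = 0.4032 kg/s

0.4032


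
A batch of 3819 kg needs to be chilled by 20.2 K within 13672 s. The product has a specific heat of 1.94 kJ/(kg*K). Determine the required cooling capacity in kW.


Q = m * cp * dT / t
Q = 3819 * 1.94 * 20.2 / 13672
Q = 10.946 kW

10.946


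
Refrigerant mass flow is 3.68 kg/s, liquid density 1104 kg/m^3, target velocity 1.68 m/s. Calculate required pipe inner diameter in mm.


A = m_dot / (rho * v) = 3.68 / (1104 * 1.68) = 0.001984126984 m^2
d = sqrt(4*A/pi) * 1000
d = 50.3 mm

50.3


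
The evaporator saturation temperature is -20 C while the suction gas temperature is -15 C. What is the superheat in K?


Superheat = T_suction - T_evap
Superheat = -15 - (-20)
Superheat = 5 K

5


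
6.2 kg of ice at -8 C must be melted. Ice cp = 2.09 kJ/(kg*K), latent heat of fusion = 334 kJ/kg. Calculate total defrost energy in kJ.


Sensible heat = cp * dT = 2.09 * 8 = 16.72 kJ/kg
Total per kg = 16.72 + 334 = 350.72 kJ/kg
Q = m * total = 6.2 * 350.72
Q = 2174.5 kJ

2174.5


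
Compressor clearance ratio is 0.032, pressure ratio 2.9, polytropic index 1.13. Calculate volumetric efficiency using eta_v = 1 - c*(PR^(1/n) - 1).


PR^(1/n) = 2.9^(1/1.13) = 2.56567574
eta_v = 1 - 0.032 * (2.56567574 - 1)
eta_v = 0.9499

0.9499


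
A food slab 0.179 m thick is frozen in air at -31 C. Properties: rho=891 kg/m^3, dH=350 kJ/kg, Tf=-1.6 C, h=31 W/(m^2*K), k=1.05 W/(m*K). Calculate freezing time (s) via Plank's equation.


dT = -1.6 - (-31) = 29.4 K
term1 = a/(2h) = 0.179/(2*31) = 0.002887096774
term2 = a^2/(8k) = 0.179^2/(8*1.05) = 0.003814404762
t = rho*dH*1000/dT * (term1 + term2)
t = 891*350*1000/29.4 * (0.002887096774 + 0.003814404762)
t = 71084 s

71084


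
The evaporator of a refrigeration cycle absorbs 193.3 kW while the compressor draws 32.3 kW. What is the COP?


COP = Q_evap / W
COP = 193.3 / 32.3
COP = 5.985

5.985


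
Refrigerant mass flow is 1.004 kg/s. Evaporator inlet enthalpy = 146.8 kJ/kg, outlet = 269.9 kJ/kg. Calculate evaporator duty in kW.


dh = 269.9 - 146.8 = 123.1 kJ/kg
Q_evap = m_dot * dh = 1.004 * 123.1
Q_evap = 123.59 kW

123.59


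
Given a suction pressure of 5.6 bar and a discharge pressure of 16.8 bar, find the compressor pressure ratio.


PR = P_high / P_low
PR = 16.8 / 5.6
PR = 3.0

3.0


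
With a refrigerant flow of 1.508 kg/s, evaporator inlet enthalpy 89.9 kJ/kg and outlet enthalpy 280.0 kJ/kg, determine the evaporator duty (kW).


dh = 280.0 - 89.9 = 190.1 kJ/kg
Q_evap = m_dot * dh = 1.508 * 190.1
Q_evap = 286.67 kW

286.67


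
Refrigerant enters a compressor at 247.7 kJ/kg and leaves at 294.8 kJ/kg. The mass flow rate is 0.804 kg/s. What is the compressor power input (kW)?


dh = 294.8 - 247.7 = 47.1 kJ/kg
W = m_dot * dh = 0.804 * 47.1 = 37.87 kW

37.87


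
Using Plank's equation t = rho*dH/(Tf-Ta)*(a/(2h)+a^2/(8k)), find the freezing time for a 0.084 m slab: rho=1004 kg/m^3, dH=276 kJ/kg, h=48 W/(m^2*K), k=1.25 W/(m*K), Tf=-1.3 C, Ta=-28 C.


dT = -1.3 - (-28) = 26.7 K
term1 = a/(2h) = 0.084/(2*48) = 0.000875
term2 = a^2/(8k) = 0.084^2/(8*1.25) = 0.0007056
t = rho*dH*1000/dT * (term1 + term2)
t = 1004*276*1000/26.7 * (0.000875 + 0.0007056)
t = 16404 s

16404


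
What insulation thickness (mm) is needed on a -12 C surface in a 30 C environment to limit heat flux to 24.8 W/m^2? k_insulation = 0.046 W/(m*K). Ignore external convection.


dT = 30 - (-12) = 42 K
thickness = k * dT / q_max * 1000
thickness = 0.046 * 42 / 24.8 * 1000
thickness = 77.9 mm

77.9


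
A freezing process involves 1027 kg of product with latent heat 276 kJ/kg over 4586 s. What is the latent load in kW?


Q_lat = m * h_fg / t
Q_lat = 1027 * 276 / 4586
Q_lat = 61.81 kW

61.81


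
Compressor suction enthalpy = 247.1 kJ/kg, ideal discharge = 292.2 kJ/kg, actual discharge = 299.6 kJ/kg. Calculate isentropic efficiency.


dh_ideal = 292.2 - 247.1 = 45.1 kJ/kg
dh_actual = 299.6 - 247.1 = 52.5 kJ/kg
eta_s = dh_ideal / dh_actual = 45.1 / 52.5
eta_s = 0.859

0.859


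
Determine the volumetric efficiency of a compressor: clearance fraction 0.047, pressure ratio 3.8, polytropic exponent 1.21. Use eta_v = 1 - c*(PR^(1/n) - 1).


PR^(1/n) = 3.8^(1/1.21) = 3.01411624
eta_v = 1 - 0.047 * (3.01411624 - 1)
eta_v = 0.9053

0.9053


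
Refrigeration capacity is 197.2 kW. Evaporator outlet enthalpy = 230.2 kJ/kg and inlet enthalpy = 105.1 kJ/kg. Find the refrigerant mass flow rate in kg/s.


dh = 230.2 - 105.1 = 125.1 kJ/kg
m_dot = Q / dh = 197.2 / 125.1 = 1.5763 kg/s

1.5763


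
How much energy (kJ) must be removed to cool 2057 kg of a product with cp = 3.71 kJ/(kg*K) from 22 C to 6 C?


dT = 22 - (6) = 16 K
Q = m * cp * dT = 2057 * 3.71 * 16
Q = 122104 kJ

122104


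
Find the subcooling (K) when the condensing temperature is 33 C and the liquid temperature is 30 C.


Subcooling = T_cond - T_liquid
Subcooling = 33 - 30
Subcooling = 3 K

3


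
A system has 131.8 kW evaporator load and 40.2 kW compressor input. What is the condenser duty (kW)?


Q_cond = Q_evap + W
Q_cond = 131.8 + 40.2
Q_cond = 172.0 kW

172.0


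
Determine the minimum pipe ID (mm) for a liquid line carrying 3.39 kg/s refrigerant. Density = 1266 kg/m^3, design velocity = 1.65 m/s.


A = m_dot / (rho * v) = 3.39 / (1266 * 1.65) = 0.001622863708 m^2
d = sqrt(4*A/pi) * 1000
d = 45.5 mm

45.5


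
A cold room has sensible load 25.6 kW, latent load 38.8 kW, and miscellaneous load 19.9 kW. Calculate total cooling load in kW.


Q_total = Q_s + Q_l + Q_misc
Q_total = 25.6 + 38.8 + 19.9
Q_total = 84.3 kW

84.3


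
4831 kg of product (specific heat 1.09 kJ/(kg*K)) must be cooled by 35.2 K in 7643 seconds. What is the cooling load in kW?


Q = m * cp * dT / t
Q = 4831 * 1.09 * 35.2 / 7643
Q = 24.252 kW

24.252


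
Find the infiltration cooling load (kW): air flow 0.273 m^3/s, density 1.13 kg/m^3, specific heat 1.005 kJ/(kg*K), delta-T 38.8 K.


Q = V_dot * rho * cp * dT
Q = 0.273 * 1.13 * 1.005 * 38.8
Q = 12.029 kW

12.029


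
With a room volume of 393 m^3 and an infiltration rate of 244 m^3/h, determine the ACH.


ACH = flow / volume
ACH = 244 / 393
ACH = 0.621

0.621


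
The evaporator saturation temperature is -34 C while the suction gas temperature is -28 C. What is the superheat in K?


Superheat = T_suction - T_evap
Superheat = -28 - (-34)
Superheat = 6 K

6


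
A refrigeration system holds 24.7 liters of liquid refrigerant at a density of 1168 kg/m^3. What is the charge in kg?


Charge = V * rho / 1000
Charge = 24.7 * 1168 / 1000
Charge = 28.85 kg

28.85


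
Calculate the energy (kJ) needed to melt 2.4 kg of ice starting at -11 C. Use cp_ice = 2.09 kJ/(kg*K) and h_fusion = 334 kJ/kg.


Sensible heat = cp * dT = 2.09 * 11 = 22.99 kJ/kg
Total per kg = 22.99 + 334 = 356.99 kJ/kg
Q = m * total = 2.4 * 356.99
Q = 856.8 kJ

856.8


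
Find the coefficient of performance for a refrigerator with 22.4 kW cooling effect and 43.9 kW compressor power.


COP = Q_evap / W
COP = 22.4 / 43.9
COP = 0.51

0.51


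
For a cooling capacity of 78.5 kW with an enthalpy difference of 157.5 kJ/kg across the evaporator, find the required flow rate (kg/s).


m_dot = Q / dh
m_dot = 78.5 / 157.5
m_dot = 0.4984 kg/s

0.4984


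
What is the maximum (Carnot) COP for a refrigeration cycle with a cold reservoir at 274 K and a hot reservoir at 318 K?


dT = 318 - 274 = 44 K
COP_carnot = T_cold / dT = 274 / 44
COP_carnot = 6.227

6.227


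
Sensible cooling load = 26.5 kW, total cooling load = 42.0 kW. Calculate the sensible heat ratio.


SHR = Q_sensible / Q_total
SHR = 26.5 / 42.0
SHR = 0.631

0.631


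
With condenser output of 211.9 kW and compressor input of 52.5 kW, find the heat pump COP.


COP_hp = Q_cond / W
COP_hp = 211.9 / 52.5
COP_hp = 4.036

4.036


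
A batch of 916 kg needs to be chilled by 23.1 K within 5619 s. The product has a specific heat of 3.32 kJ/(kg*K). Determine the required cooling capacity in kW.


Q = m * cp * dT / t
Q = 916 * 3.32 * 23.1 / 5619
Q = 12.502 kW

12.502


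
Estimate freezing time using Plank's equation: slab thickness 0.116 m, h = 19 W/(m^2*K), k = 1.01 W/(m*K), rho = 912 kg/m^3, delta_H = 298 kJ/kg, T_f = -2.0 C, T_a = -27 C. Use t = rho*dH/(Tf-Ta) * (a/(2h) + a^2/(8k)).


dT = -2.0 - (-27) = 25.0 K
term1 = a/(2h) = 0.116/(2*19) = 0.003052631579
term2 = a^2/(8k) = 0.116^2/(8*1.01) = 0.001665346535
t = rho*dH*1000/dT * (term1 + term2)
t = 912*298*1000/25.0 * (0.003052631579 + 0.001665346535)
t = 51289 s

51289


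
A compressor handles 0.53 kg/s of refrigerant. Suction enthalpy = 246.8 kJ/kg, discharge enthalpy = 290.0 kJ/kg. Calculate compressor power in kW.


dh = 290.0 - 246.8 = 43.2 kJ/kg
W = m_dot * dh = 0.53 * 43.2 = 22.9 kW

22.9


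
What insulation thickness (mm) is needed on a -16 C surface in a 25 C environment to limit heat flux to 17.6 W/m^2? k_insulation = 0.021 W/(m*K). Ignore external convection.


dT = 25 - (-16) = 41 K
thickness = k * dT / q_max * 1000
thickness = 0.021 * 41 / 17.6 * 1000
thickness = 48.9 mm

48.9


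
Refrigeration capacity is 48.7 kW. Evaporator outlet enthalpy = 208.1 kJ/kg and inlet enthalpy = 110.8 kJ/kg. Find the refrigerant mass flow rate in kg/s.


dh = 208.1 - 110.8 = 97.3 kJ/kg
m_dot = Q / dh = 48.7 / 97.3 = 0.5005 kg/s

0.5005


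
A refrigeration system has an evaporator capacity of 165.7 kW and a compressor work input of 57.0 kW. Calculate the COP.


COP = Q_evap / W
COP = 165.7 / 57.0
COP = 2.907

2.907


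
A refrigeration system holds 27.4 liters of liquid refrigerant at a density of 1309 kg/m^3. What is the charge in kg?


Charge = V * rho / 1000
Charge = 27.4 * 1309 / 1000
Charge = 35.87 kg

35.87


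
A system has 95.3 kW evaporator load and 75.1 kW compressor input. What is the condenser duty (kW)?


Q_cond = Q_evap + W
Q_cond = 95.3 + 75.1
Q_cond = 170.4 kW

170.4


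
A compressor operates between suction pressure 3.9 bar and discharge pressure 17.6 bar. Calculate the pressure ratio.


PR = P_high / P_low
PR = 17.6 / 3.9
PR = 4.513

4.513


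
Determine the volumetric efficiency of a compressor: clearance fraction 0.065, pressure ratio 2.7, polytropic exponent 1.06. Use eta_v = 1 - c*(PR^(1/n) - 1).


PR^(1/n) = 2.7^(1/1.06) = 2.55238949
eta_v = 1 - 0.065 * (2.55238949 - 1)
eta_v = 0.8991

0.8991


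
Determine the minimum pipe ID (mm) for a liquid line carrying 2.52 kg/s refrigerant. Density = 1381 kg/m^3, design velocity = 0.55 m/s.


A = m_dot / (rho * v) = 2.52 / (1381 * 0.55) = 0.003317753933 m^2
d = sqrt(4*A/pi) * 1000
d = 65.0 mm

65.0


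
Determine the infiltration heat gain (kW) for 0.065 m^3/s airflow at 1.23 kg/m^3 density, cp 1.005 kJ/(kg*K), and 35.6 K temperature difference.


Q = V_dot * rho * cp * dT
Q = 0.065 * 1.23 * 1.005 * 35.6
Q = 2.86 kW

2.86


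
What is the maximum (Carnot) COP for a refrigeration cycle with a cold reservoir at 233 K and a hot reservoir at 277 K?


dT = 277 - 233 = 44 K
COP_carnot = T_cold / dT = 233 / 44
COP_carnot = 5.295

5.295


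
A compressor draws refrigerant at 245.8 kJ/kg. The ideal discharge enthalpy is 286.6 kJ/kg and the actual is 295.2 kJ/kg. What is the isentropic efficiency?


dh_ideal = 286.6 - 245.8 = 40.8 kJ/kg
dh_actual = 295.2 - 245.8 = 49.4 kJ/kg
eta_s = dh_ideal / dh_actual = 40.8 / 49.4
eta_s = 0.8259

0.8259


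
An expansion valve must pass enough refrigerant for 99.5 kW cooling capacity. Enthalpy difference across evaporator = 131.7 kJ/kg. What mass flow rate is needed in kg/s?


m_dot = Q / dh
m_dot = 99.5 / 131.7
m_dot = 0.7555 kg/s

0.7555


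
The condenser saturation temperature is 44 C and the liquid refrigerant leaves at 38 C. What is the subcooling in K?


Subcooling = T_cond - T_liquid
Subcooling = 44 - 38
Subcooling = 6 K

6


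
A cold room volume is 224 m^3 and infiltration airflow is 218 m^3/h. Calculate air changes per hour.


ACH = flow / volume
ACH = 218 / 224
ACH = 0.973

0.973


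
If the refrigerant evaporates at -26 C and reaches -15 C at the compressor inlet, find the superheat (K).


Superheat = T_suction - T_evap
Superheat = -15 - (-26)
Superheat = 11 K

11


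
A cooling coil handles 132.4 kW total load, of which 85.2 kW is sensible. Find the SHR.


SHR = Q_sensible / Q_total
SHR = 85.2 / 132.4
SHR = 0.644

0.644


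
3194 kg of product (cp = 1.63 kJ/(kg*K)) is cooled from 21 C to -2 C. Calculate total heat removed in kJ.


dT = 21 - (-2) = 23 K
Q = m * cp * dT = 3194 * 1.63 * 23
Q = 119743 kJ

119743


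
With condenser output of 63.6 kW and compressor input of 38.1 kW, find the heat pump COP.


COP_hp = Q_cond / W
COP_hp = 63.6 / 38.1
COP_hp = 1.669

1.669


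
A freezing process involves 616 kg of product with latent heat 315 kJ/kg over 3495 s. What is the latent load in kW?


Q_lat = m * h_fg / t
Q_lat = 616 * 315 / 3495
Q_lat = 55.52 kW

55.52


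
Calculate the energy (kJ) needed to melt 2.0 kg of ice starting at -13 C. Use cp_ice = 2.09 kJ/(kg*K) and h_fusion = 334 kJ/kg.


Sensible heat = cp * dT = 2.09 * 13 = 27.17 kJ/kg
Total per kg = 27.17 + 334 = 361.17 kJ/kg
Q = m * total = 2.0 * 361.17
Q = 722.3 kJ

722.3


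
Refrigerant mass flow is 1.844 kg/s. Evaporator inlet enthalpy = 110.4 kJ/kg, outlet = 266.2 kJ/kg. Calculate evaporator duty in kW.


dh = 266.2 - 110.4 = 155.8 kJ/kg
Q_evap = m_dot * dh = 1.844 * 155.8
Q_evap = 287.3 kW

287.3


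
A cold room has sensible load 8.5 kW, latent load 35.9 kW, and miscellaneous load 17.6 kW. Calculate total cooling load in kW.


Q_total = Q_s + Q_l + Q_misc
Q_total = 8.5 + 35.9 + 17.6
Q_total = 62.0 kW

62.0


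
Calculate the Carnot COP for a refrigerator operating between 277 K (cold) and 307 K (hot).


dT = 307 - 277 = 30 K
COP_carnot = T_cold / dT = 277 / 30
COP_carnot = 9.233

9.233


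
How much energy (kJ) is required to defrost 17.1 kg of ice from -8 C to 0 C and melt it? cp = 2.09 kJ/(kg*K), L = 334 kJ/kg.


Sensible heat = cp * dT = 2.09 * 8 = 16.72 kJ/kg
Total per kg = 16.72 + 334 = 350.72 kJ/kg
Q = m * total = 17.1 * 350.72
Q = 5997.3 kJ

5997.3


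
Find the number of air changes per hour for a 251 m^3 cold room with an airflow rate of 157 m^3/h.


ACH = flow / volume
ACH = 157 / 251
ACH = 0.625

0.625


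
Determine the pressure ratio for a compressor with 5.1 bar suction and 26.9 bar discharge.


PR = P_high / P_low
PR = 26.9 / 5.1
PR = 5.275

5.275


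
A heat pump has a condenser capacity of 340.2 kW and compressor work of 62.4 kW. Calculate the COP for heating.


COP_hp = Q_cond / W
COP_hp = 340.2 / 62.4
COP_hp = 5.452

5.452


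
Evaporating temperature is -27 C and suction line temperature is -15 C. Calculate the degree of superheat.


Superheat = T_suction - T_evap
Superheat = -15 - (-27)
Superheat = 12 K

12


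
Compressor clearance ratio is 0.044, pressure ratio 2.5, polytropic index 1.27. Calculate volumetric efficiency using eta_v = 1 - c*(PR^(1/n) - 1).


PR^(1/n) = 2.5^(1/1.27) = 2.05749406
eta_v = 1 - 0.044 * (2.05749406 - 1)
eta_v = 0.9535

0.9535


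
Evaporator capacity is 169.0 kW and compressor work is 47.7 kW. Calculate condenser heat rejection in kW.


Q_cond = Q_evap + W
Q_cond = 169.0 + 47.7
Q_cond = 216.7 kW

216.7


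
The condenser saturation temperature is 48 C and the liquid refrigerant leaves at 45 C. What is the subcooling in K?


Subcooling = T_cond - T_liquid
Subcooling = 48 - 45
Subcooling = 3 K

3


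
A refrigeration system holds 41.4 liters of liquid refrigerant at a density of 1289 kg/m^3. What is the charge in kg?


Charge = V * rho / 1000
Charge = 41.4 * 1289 / 1000
Charge = 53.36 kg

53.36


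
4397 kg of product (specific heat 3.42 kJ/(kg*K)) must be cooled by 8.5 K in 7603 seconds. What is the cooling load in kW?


Q = m * cp * dT / t
Q = 4397 * 3.42 * 8.5 / 7603
Q = 16.812 kW

16.812


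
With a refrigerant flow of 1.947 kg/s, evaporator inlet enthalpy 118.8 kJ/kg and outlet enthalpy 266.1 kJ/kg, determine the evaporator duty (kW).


dh = 266.1 - 118.8 = 147.3 kJ/kg
Q_evap = m_dot * dh = 1.947 * 147.3
Q_evap = 286.79 kW

286.79


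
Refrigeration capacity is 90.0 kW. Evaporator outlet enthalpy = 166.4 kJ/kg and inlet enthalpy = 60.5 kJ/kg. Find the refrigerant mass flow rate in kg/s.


dh = 166.4 - 60.5 = 105.9 kJ/kg
m_dot = Q / dh = 90.0 / 105.9 = 0.8499 kg/s

0.8499


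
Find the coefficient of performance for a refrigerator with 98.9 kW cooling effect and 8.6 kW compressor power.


COP = Q_evap / W
COP = 98.9 / 8.6
COP = 11.5

11.5


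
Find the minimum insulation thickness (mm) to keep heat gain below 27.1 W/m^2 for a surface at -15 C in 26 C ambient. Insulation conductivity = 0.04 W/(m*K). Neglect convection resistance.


dT = 26 - (-15) = 41 K
thickness = k * dT / q_max * 1000
thickness = 0.04 * 41 / 27.1 * 1000
thickness = 60.5 mm

60.5


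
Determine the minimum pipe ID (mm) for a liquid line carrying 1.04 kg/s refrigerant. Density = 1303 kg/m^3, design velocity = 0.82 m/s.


A = m_dot / (rho * v) = 1.04 / (1303 * 0.82) = 0.0009733635326 m^2
d = sqrt(4*A/pi) * 1000
d = 35.2 mm

35.2


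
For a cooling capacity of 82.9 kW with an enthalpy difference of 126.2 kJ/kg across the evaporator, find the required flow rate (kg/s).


m_dot = Q / dh
m_dot = 82.9 / 126.2
m_dot = 0.6569 kg/s

0.6569


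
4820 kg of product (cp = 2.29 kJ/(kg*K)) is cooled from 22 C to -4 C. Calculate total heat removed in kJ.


dT = 22 - (-4) = 26 K
Q = m * cp * dT = 4820 * 2.29 * 26
Q = 286983 kJ

286983


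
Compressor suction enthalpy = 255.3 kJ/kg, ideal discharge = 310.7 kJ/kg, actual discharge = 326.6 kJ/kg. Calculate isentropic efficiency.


dh_ideal = 310.7 - 255.3 = 55.4 kJ/kg
dh_actual = 326.6 - 255.3 = 71.3 kJ/kg
eta_s = dh_ideal / dh_actual = 55.4 / 71.3
eta_s = 0.777

0.777


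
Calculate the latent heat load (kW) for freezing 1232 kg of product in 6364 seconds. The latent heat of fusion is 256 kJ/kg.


Q_lat = m * h_fg / t
Q_lat = 1232 * 256 / 6364
Q_lat = 49.56 kW

49.56


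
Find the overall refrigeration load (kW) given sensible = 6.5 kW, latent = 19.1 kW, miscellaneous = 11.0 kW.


Q_total = Q_s + Q_l + Q_misc
Q_total = 6.5 + 19.1 + 11.0
Q_total = 36.6 kW

36.6


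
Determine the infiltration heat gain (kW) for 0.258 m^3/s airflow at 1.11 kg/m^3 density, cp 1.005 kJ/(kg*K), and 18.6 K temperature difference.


Q = V_dot * rho * cp * dT
Q = 0.258 * 1.11 * 1.005 * 18.6
Q = 5.353 kW

5.353


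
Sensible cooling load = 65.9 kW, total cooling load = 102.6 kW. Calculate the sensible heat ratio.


SHR = Q_sensible / Q_total
SHR = 65.9 / 102.6
SHR = 0.642

0.642


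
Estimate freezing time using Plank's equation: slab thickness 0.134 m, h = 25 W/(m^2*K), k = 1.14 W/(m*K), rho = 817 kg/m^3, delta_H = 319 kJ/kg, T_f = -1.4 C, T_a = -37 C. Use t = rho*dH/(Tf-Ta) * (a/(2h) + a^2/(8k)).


dT = -1.4 - (-37) = 35.6 K
term1 = a/(2h) = 0.134/(2*25) = 0.00268
term2 = a^2/(8k) = 0.134^2/(8*1.14) = 0.001968859649
t = rho*dH*1000/dT * (term1 + term2)
t = 817*319*1000/35.6 * (0.00268 + 0.001968859649)
t = 34034 s

34034


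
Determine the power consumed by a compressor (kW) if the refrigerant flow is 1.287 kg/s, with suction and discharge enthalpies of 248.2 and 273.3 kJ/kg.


dh = 273.3 - 248.2 = 25.1 kJ/kg
W = m_dot * dh = 1.287 * 25.1 = 32.3 kW

32.3


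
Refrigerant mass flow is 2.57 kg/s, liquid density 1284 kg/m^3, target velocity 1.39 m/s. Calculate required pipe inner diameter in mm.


A = m_dot / (rho * v) = 2.57 / (1284 * 1.39) = 0.00143996952 m^2
d = sqrt(4*A/pi) * 1000
d = 42.8 mm

42.8


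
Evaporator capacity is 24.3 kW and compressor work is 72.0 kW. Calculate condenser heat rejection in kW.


Q_cond = Q_evap + W
Q_cond = 24.3 + 72.0
Q_cond = 96.3 kW

96.3


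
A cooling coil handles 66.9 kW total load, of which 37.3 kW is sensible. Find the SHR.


SHR = Q_sensible / Q_total
SHR = 37.3 / 66.9
SHR = 0.558

0.558


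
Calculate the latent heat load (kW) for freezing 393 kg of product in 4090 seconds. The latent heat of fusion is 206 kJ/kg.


Q_lat = m * h_fg / t
Q_lat = 393 * 206 / 4090
Q_lat = 19.79 kW

19.79


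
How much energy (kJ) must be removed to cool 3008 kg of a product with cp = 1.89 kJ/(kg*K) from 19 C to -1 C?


dT = 19 - (-1) = 20 K
Q = m * cp * dT = 3008 * 1.89 * 20
Q = 113702 kJ

113702


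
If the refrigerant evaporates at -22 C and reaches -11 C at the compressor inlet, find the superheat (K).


Superheat = T_suction - T_evap
Superheat = -11 - (-22)
Superheat = 11 K

11


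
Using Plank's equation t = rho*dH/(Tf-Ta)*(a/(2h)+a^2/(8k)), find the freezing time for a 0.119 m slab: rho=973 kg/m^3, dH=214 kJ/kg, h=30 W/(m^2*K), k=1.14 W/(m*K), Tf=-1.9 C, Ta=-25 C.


dT = -1.9 - (-25) = 23.1 K
term1 = a/(2h) = 0.119/(2*30) = 0.001983333333
term2 = a^2/(8k) = 0.119^2/(8*1.14) = 0.001552741228
t = rho*dH*1000/dT * (term1 + term2)
t = 973*214*1000/23.1 * (0.001983333333 + 0.001552741228)
t = 31874 s

31874


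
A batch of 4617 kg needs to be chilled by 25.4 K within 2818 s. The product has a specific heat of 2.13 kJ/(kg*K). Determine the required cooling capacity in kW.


Q = m * cp * dT / t
Q = 4617 * 2.13 * 25.4 / 2818
Q = 88.641 kW

88.641


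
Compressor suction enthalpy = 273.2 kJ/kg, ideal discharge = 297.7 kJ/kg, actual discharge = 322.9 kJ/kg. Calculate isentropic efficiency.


dh_ideal = 297.7 - 273.2 = 24.5 kJ/kg
dh_actual = 322.9 - 273.2 = 49.7 kJ/kg
eta_s = dh_ideal / dh_actual = 24.5 / 49.7
eta_s = 0.493

0.493


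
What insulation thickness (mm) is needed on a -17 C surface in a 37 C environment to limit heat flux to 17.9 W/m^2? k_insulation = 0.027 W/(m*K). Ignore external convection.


dT = 37 - (-17) = 54 K
thickness = k * dT / q_max * 1000
thickness = 0.027 * 54 / 17.9 * 1000
thickness = 81.5 mm

81.5


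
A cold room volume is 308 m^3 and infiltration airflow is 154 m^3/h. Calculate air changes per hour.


ACH = flow / volume
ACH = 154 / 308
ACH = 0.5

0.5


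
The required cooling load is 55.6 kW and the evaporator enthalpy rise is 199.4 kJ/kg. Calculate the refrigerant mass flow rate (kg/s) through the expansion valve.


m_dot = Q / dh
m_dot = 55.6 / 199.4
m_dot = 0.2788 kg/s

0.2788


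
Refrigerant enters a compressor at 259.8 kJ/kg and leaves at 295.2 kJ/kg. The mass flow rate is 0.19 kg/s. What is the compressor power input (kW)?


dh = 295.2 - 259.8 = 35.4 kJ/kg
W = m_dot * dh = 0.19 * 35.4 = 6.73 kW

6.73


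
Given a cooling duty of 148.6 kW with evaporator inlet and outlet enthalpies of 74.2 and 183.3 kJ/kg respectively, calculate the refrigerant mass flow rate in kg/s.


dh = 183.3 - 74.2 = 109.1 kJ/kg
m_dot = Q / dh = 148.6 / 109.1 = 1.3621 kg/s

1.3621


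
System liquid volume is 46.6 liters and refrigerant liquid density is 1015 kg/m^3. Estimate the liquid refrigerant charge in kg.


Charge = V * rho / 1000
Charge = 46.6 * 1015 / 1000
Charge = 47.3 kg

47.3


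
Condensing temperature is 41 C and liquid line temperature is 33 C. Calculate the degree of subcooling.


Subcooling = T_cond - T_liquid
Subcooling = 41 - 33
Subcooling = 8 K

8


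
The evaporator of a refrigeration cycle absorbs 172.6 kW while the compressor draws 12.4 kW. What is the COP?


COP = Q_evap / W
COP = 172.6 / 12.4
COP = 13.919

13.919


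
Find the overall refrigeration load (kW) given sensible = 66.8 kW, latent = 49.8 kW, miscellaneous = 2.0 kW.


Q_total = Q_s + Q_l + Q_misc
Q_total = 66.8 + 49.8 + 2.0
Q_total = 118.6 kW

118.6


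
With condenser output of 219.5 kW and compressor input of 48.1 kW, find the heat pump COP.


COP_hp = Q_cond / W
COP_hp = 219.5 / 48.1
COP_hp = 4.563

4.563


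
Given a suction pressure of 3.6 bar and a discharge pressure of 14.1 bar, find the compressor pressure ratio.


PR = P_high / P_low
PR = 14.1 / 3.6
PR = 3.917

3.917


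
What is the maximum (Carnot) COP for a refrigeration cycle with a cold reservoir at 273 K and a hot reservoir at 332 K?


dT = 332 - 273 = 59 K
COP_carnot = T_cold / dT = 273 / 59
COP_carnot = 4.627

4.627


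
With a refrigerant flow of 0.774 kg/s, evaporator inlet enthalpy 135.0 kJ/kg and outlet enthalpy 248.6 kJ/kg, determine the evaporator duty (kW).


dh = 248.6 - 135.0 = 113.6 kJ/kg
Q_evap = m_dot * dh = 0.774 * 113.6
Q_evap = 87.93 kW

87.93


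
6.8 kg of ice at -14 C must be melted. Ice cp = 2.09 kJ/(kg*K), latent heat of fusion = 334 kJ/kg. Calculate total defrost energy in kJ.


Sensible heat = cp * dT = 2.09 * 14 = 29.26 kJ/kg
Total per kg = 29.26 + 334 = 363.26 kJ/kg
Q = m * total = 6.8 * 363.26
Q = 2470.2 kJ

2470.2


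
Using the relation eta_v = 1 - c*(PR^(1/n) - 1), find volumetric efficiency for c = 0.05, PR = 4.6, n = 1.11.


PR^(1/n) = 4.6^(1/1.11) = 3.95438662
eta_v = 1 - 0.05 * (3.95438662 - 1)
eta_v = 0.8523

0.8523


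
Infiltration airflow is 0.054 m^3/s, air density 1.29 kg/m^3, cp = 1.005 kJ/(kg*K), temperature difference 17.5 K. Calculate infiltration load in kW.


Q = V_dot * rho * cp * dT
Q = 0.054 * 1.29 * 1.005 * 17.5
Q = 1.225 kW

1.225


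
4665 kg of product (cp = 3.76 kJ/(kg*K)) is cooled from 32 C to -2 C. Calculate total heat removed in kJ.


dT = 32 - (-2) = 34 K
Q = m * cp * dT = 4665 * 3.76 * 34
Q = 596374 kJ

596374


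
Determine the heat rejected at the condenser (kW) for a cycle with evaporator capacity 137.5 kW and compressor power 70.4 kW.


Q_cond = Q_evap + W
Q_cond = 137.5 + 70.4
Q_cond = 207.9 kW

207.9


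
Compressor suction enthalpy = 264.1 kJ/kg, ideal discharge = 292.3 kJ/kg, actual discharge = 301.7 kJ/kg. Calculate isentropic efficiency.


dh_ideal = 292.3 - 264.1 = 28.2 kJ/kg
dh_actual = 301.7 - 264.1 = 37.6 kJ/kg
eta_s = dh_ideal / dh_actual = 28.2 / 37.6
eta_s = 0.75

0.75


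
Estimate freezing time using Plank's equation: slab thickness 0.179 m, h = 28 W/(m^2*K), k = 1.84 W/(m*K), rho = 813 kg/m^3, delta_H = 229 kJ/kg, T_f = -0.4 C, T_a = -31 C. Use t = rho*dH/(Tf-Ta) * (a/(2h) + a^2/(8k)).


dT = -0.4 - (-31) = 30.6 K
term1 = a/(2h) = 0.179/(2*28) = 0.003196428571
term2 = a^2/(8k) = 0.179^2/(8*1.84) = 0.00217669837
t = rho*dH*1000/dT * (term1 + term2)
t = 813*229*1000/30.6 * (0.003196428571 + 0.00217669837)
t = 32691 s

32691


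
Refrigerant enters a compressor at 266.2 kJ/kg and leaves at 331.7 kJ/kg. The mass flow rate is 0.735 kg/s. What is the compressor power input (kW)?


dh = 331.7 - 266.2 = 65.5 kJ/kg
W = m_dot * dh = 0.735 * 65.5 = 48.14 kW

48.14


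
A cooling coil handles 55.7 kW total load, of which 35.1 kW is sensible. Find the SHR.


SHR = Q_sensible / Q_total
SHR = 35.1 / 55.7
SHR = 0.63

0.63


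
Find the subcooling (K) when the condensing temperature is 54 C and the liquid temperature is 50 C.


Subcooling = T_cond - T_liquid
Subcooling = 54 - 50
Subcooling = 4 K

4


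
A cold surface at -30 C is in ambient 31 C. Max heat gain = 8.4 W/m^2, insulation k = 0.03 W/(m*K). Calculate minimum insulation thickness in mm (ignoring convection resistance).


dT = 31 - (-30) = 61 K
thickness = k * dT / q_max * 1000
thickness = 0.03 * 61 / 8.4 * 1000
thickness = 217.9 mm

217.9


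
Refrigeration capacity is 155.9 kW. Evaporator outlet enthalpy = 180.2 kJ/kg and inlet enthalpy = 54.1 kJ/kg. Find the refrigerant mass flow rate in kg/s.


dh = 180.2 - 54.1 = 126.1 kJ/kg
m_dot = Q / dh = 155.9 / 126.1 = 1.2363 kg/s

1.2363


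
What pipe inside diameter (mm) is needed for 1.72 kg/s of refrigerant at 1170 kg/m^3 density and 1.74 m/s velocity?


A = m_dot / (rho * v) = 1.72 / (1170 * 1.74) = 0.0008448767069 m^2
d = sqrt(4*A/pi) * 1000
d = 32.8 mm

32.8


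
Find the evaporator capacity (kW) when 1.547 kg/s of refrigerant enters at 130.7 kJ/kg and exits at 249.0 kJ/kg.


dh = 249.0 - 130.7 = 118.3 kJ/kg
Q_evap = m_dot * dh = 1.547 * 118.3
Q_evap = 183.01 kW

183.01


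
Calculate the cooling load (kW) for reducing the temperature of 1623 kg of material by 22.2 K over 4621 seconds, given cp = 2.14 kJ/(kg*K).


Q = m * cp * dT / t
Q = 1623 * 2.14 * 22.2 / 4621
Q = 16.686 kW

16.686


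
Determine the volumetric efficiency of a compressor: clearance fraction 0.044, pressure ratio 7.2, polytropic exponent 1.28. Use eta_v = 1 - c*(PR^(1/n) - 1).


PR^(1/n) = 7.2^(1/1.28) = 4.67510116
eta_v = 1 - 0.044 * (4.67510116 - 1)
eta_v = 0.8383

0.8383


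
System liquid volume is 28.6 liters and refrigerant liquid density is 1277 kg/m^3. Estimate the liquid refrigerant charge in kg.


Charge = V * rho / 1000
Charge = 28.6 * 1277 / 1000
Charge = 36.52 kg

36.52


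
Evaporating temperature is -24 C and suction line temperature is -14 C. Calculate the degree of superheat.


Superheat = T_suction - T_evap
Superheat = -14 - (-24)
Superheat = 10 K

10


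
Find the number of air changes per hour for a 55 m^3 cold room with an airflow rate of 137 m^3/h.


ACH = flow / volume
ACH = 137 / 55
ACH = 2.491

2.491


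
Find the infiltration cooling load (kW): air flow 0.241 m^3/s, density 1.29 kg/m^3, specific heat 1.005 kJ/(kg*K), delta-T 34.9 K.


Q = V_dot * rho * cp * dT
Q = 0.241 * 1.29 * 1.005 * 34.9
Q = 10.904 kW

10.904


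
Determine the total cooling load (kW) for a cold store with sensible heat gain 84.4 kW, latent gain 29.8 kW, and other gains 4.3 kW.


Q_total = Q_s + Q_l + Q_misc
Q_total = 84.4 + 29.8 + 4.3
Q_total = 118.5 kW

118.5


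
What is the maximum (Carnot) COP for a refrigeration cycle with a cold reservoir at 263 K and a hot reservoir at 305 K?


dT = 305 - 263 = 42 K
COP_carnot = T_cold / dT = 263 / 42
COP_carnot = 6.262

6.262


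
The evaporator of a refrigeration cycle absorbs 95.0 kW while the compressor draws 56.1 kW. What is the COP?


COP = Q_evap / W
COP = 95.0 / 56.1
COP = 1.693

1.693


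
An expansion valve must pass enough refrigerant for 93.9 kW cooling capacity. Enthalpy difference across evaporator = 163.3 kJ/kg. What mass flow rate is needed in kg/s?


m_dot = Q / dh
m_dot = 93.9 / 163.3
m_dot = 0.575 kg/s

0.575


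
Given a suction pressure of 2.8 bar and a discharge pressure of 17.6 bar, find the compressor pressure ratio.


PR = P_high / P_low
PR = 17.6 / 2.8
PR = 6.286

6.286


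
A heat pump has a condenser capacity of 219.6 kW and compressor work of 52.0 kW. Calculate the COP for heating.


COP_hp = Q_cond / W
COP_hp = 219.6 / 52.0
COP_hp = 4.223

4.223


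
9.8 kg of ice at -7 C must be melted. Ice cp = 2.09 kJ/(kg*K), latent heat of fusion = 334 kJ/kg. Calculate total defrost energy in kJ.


Sensible heat = cp * dT = 2.09 * 7 = 14.63 kJ/kg
Total per kg = 14.63 + 334 = 348.63 kJ/kg
Q = m * total = 9.8 * 348.63
Q = 3416.6 kJ

3416.6


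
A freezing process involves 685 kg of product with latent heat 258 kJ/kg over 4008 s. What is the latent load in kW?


Q_lat = m * h_fg / t
Q_lat = 685 * 258 / 4008
Q_lat = 44.09 kW

44.09


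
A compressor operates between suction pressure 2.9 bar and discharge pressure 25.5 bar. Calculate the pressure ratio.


PR = P_high / P_low
PR = 25.5 / 2.9
PR = 8.793

8.793


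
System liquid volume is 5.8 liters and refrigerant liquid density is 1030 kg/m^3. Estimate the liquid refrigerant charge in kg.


Charge = V * rho / 1000
Charge = 5.8 * 1030 / 1000
Charge = 5.97 kg

5.97


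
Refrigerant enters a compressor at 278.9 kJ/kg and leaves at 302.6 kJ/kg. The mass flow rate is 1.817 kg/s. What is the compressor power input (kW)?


dh = 302.6 - 278.9 = 23.7 kJ/kg
W = m_dot * dh = 1.817 * 23.7 = 43.06 kW

43.06


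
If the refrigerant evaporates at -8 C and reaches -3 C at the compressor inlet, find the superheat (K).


Superheat = T_suction - T_evap
Superheat = -3 - (-8)
Superheat = 5 K

5


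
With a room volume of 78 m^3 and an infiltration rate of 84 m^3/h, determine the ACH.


ACH = flow / volume
ACH = 84 / 78
ACH = 1.077

1.077


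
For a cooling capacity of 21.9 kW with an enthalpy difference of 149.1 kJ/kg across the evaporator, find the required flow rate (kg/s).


m_dot = Q / dh
m_dot = 21.9 / 149.1
m_dot = 0.1469 kg/s

0.1469


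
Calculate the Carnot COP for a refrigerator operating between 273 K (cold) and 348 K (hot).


dT = 348 - 273 = 75 K
COP_carnot = T_cold / dT = 273 / 75
COP_carnot = 3.64

3.64


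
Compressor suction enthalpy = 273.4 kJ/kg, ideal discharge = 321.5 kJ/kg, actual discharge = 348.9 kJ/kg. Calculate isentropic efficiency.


dh_ideal = 321.5 - 273.4 = 48.1 kJ/kg
dh_actual = 348.9 - 273.4 = 75.5 kJ/kg
eta_s = dh_ideal / dh_actual = 48.1 / 75.5
eta_s = 0.6371

0.6371


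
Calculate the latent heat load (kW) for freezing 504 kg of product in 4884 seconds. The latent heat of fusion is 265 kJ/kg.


Q_lat = m * h_fg / t
Q_lat = 504 * 265 / 4884
Q_lat = 27.35 kW

27.35


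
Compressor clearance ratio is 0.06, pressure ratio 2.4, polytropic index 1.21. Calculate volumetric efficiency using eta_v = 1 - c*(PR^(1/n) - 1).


PR^(1/n) = 2.4^(1/1.21) = 2.06169381
eta_v = 1 - 0.06 * (2.06169381 - 1)
eta_v = 0.9363

0.9363


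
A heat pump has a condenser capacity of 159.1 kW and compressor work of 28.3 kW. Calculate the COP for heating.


COP_hp = Q_cond / W
COP_hp = 159.1 / 28.3
COP_hp = 5.622

5.622


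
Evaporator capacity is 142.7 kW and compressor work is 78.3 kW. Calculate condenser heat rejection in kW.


Q_cond = Q_evap + W
Q_cond = 142.7 + 78.3
Q_cond = 221.0 kW

221.0


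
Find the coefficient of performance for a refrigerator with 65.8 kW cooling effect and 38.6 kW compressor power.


COP = Q_evap / W
COP = 65.8 / 38.6
COP = 1.705

1.705


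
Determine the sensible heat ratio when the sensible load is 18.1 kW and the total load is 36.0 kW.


SHR = Q_sensible / Q_total
SHR = 18.1 / 36.0
SHR = 0.503

0.503


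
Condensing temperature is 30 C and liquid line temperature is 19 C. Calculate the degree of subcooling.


Subcooling = T_cond - T_liquid
Subcooling = 30 - 19
Subcooling = 11 K

11


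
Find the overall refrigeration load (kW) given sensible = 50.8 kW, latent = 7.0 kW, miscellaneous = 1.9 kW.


Q_total = Q_s + Q_l + Q_misc
Q_total = 50.8 + 7.0 + 1.9
Q_total = 59.7 kW

59.7


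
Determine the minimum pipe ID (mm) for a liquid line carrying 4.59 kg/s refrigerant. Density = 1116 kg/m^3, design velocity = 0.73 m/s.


A = m_dot / (rho * v) = 4.59 / (1116 * 0.73) = 0.005634114008 m^2
d = sqrt(4*A/pi) * 1000
d = 84.7 mm

84.7


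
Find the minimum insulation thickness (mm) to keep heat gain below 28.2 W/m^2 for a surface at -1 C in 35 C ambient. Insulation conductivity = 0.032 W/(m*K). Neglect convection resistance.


dT = 35 - (-1) = 36 K
thickness = k * dT / q_max * 1000
thickness = 0.032 * 36 / 28.2 * 1000
thickness = 40.9 mm

40.9
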